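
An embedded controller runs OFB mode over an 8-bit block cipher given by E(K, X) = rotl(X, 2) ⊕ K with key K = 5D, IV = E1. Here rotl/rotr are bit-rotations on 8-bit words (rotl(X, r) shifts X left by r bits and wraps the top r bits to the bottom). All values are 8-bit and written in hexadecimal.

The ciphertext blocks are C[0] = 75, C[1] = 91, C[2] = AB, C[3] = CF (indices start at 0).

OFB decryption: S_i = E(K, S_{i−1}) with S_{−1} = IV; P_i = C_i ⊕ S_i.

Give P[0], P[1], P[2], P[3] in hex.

P[0] = AF, P[1] = A7, P[2] = 2E, P[3] = 84

P[0]: S = E(K, E1) = DA; 75 ⊕ DA = AF.
P[1]: S = E(K, DA) = 36; 91 ⊕ 36 = A7.
P[2]: S = E(K, 36) = 85; AB ⊕ 85 = 2E.
P[3]: S = E(K, 85) = 4B; CF ⊕ 4B = 84.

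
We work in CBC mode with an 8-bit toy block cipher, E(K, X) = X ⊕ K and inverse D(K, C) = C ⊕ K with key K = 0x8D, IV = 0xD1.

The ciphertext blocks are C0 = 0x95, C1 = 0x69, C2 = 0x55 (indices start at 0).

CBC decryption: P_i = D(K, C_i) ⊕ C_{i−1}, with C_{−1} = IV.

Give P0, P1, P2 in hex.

P0: D(K, 0x95) = 0x18; 0x18 ⊕ 0xD1 = 0xC9.
P1: D(K, 0x69) = 0xE4; 0xE4 ⊕ 0x95 = 0x71.
P2: D(K, 0x55) = 0xD8; 0xD8 ⊕ 0x69 = 0xB1.

P0 = 0xC9, P1 = 0x71, P2 = 0xB1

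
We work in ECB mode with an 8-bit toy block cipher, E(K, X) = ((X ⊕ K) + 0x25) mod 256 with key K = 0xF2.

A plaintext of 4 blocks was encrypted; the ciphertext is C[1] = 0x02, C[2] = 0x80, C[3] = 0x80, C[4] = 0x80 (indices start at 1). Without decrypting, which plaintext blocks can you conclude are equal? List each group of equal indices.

ECB encrypts each block independently with the same key, so equal ciphertext blocks imply equal plaintext blocks.
C[2] = C[3] = C[4] = 0x80, so P[2] = P[3] = P[4].

P[2] = P[3] = P[4]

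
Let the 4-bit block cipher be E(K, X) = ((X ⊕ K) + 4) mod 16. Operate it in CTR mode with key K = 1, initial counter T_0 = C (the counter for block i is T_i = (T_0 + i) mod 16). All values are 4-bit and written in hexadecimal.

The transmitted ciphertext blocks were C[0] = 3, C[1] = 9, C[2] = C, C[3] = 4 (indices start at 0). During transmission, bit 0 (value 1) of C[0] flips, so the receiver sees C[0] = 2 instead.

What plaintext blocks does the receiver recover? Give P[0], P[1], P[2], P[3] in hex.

CTR decryption: S_i = E(K, T_i) where T_i is the counter for block i; P_i = C_i ⊕ S_i.
Only C[0] changed, to 2. In CTR, a change in C_i flips the same bit in P_i only; the keystream is unaffected. Decrypting the received ciphertext:
P[0]: T = C, S = E(K, T) = 1; 2 ⊕ 1 = 3.
P[1]: T = D, S = E(K, T) = 0; 9 ⊕ 0 = 9.
P[2]: T = E, S = E(K, T) = 3; C ⊕ 3 = F.
P[3]: T = F, S = E(K, T) = 2; 4 ⊕ 2 = 6.
Blocks that differ from the original plaintext: P[0].

P[0] = 3, P[1] = 9, P[2] = F, P[3] = 6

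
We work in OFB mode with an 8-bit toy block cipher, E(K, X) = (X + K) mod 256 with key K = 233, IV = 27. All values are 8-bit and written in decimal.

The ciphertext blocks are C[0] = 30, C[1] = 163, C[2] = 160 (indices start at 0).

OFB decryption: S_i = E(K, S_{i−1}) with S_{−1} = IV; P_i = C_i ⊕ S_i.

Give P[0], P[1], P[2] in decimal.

P[0] = 26, P[1] = 78, P[2] = 118

P[0]: S = E(K, 27) = 4; 30 ⊕ 4 = 26.
P[1]: S = E(K, 4) = 237; 163 ⊕ 237 = 78.
P[2]: S = E(K, 237) = 214; 160 ⊕ 214 = 118.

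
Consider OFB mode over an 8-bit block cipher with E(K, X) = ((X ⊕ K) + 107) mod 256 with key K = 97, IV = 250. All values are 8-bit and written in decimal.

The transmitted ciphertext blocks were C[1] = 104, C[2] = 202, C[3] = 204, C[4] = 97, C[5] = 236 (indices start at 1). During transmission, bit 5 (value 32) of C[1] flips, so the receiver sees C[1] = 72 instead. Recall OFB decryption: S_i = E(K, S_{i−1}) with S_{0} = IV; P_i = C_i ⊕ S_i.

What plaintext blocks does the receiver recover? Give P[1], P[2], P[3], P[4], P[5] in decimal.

P[1] = 78, P[2] = 24, P[3] = 210, P[4] = 139, P[5] = 26

Only C[1] changed, to 72. In OFB, a change in C_i flips the same bit in P_i only; the keystream is unaffected. Decrypting the received ciphertext:
P[1]: S = E(K, 250) = 6; 72 ⊕ 6 = 78.
P[2]: S = E(K, 6) = 210; 202 ⊕ 210 = 24.
P[3]: S = E(K, 210) = 30; 204 ⊕ 30 = 210.
P[4]: S = E(K, 30) = 234; 97 ⊕ 234 = 139.
P[5]: S = E(K, 234) = 246; 236 ⊕ 246 = 26.
Blocks that differ from the original plaintext: P[1].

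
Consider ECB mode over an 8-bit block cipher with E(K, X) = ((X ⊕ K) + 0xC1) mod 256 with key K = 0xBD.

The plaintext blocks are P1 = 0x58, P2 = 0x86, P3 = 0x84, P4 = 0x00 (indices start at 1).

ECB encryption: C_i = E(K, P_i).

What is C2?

C2 = 0xFC

C2: E(K, 0x86) = 0xFC.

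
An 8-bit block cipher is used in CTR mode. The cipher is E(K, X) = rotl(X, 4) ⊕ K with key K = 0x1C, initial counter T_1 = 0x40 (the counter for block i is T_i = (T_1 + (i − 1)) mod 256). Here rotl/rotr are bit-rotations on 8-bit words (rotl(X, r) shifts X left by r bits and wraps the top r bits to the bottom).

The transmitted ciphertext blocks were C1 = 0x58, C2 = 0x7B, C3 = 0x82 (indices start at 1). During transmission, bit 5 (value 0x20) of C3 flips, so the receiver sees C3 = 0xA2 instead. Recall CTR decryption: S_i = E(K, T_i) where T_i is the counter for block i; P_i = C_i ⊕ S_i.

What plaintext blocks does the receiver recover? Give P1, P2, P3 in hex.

Only C3 changed, to 0xA2. In CTR, a change in C_i flips the same bit in P_i only; the keystream is unaffected. Decrypting the received ciphertext:
P1: T = 0x40, S = E(K, T) = 0x18; 0x58 ⊕ 0x18 = 0x40.
P2: T = 0x41, S = E(K, T) = 0x08; 0x7B ⊕ 0x08 = 0x73.
P3: T = 0x42, S = E(K, T) = 0x38; 0xA2 ⊕ 0x38 = 0x9A.
Blocks that differ from the original plaintext: P3.

P1 = 0x40, P2 = 0x73, P3 = 0x9A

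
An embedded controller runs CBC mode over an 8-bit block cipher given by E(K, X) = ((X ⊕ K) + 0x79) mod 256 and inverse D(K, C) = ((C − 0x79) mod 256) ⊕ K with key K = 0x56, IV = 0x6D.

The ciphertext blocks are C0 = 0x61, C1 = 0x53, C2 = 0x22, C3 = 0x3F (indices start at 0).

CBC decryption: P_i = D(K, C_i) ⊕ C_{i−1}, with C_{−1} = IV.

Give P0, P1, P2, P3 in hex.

P0: D(K, 0x61) = 0xBE; 0xBE ⊕ 0x6D = 0xD3.
P1: D(K, 0x53) = 0x8C; 0x8C ⊕ 0x61 = 0xED.
P2: D(K, 0x22) = 0xFF; 0xFF ⊕ 0x53 = 0xAC.
P3: D(K, 0x3F) = 0x90; 0x90 ⊕ 0x22 = 0xB2.

P0 = 0xD3, P1 = 0xED, P2 = 0xAC, P3 = 0xB2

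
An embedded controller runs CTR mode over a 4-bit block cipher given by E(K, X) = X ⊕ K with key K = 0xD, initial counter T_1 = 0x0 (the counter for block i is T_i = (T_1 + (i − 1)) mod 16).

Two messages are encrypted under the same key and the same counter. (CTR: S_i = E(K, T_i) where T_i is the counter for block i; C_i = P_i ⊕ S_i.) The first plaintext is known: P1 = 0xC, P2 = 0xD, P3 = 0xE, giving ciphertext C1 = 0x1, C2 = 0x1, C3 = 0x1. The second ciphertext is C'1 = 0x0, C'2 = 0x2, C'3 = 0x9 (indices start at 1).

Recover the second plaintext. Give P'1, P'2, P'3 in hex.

In CTR with a reused counter, both messages share the same keystream S_i, so C_i ⊕ C'_i = P_i ⊕ P'_i and thus P'_i = P_i ⊕ C_i ⊕ C'_i.
P'1: 0xC ⊕ 0x1 ⊕ 0x0 = 0xD.
P'2: 0xD ⊕ 0x1 ⊕ 0x2 = 0xE.
P'3: 0xE ⊕ 0x1 ⊕ 0x9 = 0x6.

P'1 = 0xD, P'2 = 0xE, P'3 = 0x6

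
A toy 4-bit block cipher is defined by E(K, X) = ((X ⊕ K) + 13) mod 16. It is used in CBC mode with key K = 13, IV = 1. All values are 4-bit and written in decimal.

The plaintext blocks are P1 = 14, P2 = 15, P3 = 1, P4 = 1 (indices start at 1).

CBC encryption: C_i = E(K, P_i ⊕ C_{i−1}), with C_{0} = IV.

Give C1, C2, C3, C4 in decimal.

C1 = 15, C2 = 10, C3 = 3, C4 = 12

C1: P1 ⊕ 1 = 15; E(K, 15) = 15.
C2: P2 ⊕ 15 = 0; E(K, 0) = 10.
C3: P3 ⊕ 10 = 11; E(K, 11) = 3.
C4: P4 ⊕ 3 = 2; E(K, 2) = 12.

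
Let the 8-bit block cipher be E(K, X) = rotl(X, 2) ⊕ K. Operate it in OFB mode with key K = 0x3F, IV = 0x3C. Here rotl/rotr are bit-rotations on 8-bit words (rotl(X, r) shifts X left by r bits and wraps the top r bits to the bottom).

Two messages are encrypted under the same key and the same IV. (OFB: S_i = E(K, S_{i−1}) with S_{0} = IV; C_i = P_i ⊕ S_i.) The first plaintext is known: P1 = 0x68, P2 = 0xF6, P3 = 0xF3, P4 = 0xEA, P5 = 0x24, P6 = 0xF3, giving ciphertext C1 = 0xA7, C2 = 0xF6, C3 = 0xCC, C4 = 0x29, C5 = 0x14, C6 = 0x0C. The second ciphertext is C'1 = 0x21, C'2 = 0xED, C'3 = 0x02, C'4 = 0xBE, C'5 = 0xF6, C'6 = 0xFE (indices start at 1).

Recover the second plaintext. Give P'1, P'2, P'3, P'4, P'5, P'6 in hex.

P'1 = 0xEE, P'2 = 0xED, P'3 = 0x3D, P'4 = 0x7D, P'5 = 0xC6, P'6 = 0x01

In OFB with a reused IV, both messages share the same keystream S_i, so C_i ⊕ C'_i = P_i ⊕ P'_i and thus P'_i = P_i ⊕ C_i ⊕ C'_i.
P'1: 0x68 ⊕ 0xA7 ⊕ 0x21 = 0xEE.
P'2: 0xF6 ⊕ 0xF6 ⊕ 0xED = 0xED.
P'3: 0xF3 ⊕ 0xCC ⊕ 0x02 = 0x3D.
P'4: 0xEA ⊕ 0x29 ⊕ 0xBE = 0x7D.
P'5: 0x24 ⊕ 0x14 ⊕ 0xF6 = 0xC6.
P'6: 0xF3 ⊕ 0x0C ⊕ 0xFE = 0x01.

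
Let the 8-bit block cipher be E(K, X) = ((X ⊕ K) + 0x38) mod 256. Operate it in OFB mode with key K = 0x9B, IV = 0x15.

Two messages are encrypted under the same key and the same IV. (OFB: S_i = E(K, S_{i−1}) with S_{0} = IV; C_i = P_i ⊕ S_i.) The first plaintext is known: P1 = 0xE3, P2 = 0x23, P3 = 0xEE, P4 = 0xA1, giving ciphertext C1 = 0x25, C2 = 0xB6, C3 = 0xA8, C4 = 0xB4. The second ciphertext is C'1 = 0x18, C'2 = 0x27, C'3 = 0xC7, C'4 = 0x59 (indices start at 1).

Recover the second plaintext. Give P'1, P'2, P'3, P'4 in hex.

P'1 = 0xDE, P'2 = 0xB2, P'3 = 0x81, P'4 = 0x4C

In OFB with a reused IV, both messages share the same keystream S_i, so C_i ⊕ C'_i = P_i ⊕ P'_i and thus P'_i = P_i ⊕ C_i ⊕ C'_i.
P'1: 0xE3 ⊕ 0x25 ⊕ 0x18 = 0xDE.
P'2: 0x23 ⊕ 0xB6 ⊕ 0x27 = 0xB2.
P'3: 0xEE ⊕ 0xA8 ⊕ 0xC7 = 0x81.
P'4: 0xA1 ⊕ 0xB4 ⊕ 0x59 = 0x4C.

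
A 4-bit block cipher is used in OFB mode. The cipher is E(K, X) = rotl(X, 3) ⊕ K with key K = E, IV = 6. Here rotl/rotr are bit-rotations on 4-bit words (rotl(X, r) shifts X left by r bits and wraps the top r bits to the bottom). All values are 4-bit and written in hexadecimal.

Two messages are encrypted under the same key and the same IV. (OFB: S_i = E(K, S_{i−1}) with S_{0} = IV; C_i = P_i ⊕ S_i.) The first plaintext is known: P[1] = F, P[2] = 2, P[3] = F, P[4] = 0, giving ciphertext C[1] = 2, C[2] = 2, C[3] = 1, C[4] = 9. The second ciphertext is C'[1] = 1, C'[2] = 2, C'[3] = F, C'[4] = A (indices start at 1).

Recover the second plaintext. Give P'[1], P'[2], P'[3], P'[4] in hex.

P'[1] = C, P'[2] = 2, P'[3] = 1, P'[4] = 3

In OFB with a reused IV, both messages share the same keystream S_i, so C_i ⊕ C'_i = P_i ⊕ P'_i and thus P'_i = P_i ⊕ C_i ⊕ C'_i.
P'[1]: F ⊕ 2 ⊕ 1 = C.
P'[2]: 2 ⊕ 2 ⊕ 2 = 2.
P'[3]: F ⊕ 1 ⊕ F = 1.
P'[4]: 0 ⊕ 9 ⊕ A = 3.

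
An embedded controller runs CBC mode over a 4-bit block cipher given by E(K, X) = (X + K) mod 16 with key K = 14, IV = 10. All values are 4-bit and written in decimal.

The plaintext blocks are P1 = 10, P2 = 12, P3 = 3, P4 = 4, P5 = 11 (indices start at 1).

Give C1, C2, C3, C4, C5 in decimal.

CBC encryption: C_i = E(K, P_i ⊕ C_{i−1}), with C_{0} = IV.
C1: P1 ⊕ 10 = 0; E(K, 0) = 14.
C2: P2 ⊕ 14 = 2; E(K, 2) = 0.
C3: P3 ⊕ 0 = 3; E(K, 3) = 1.
C4: P4 ⊕ 1 = 5; E(K, 5) = 3.
C5: P5 ⊕ 3 = 8; E(K, 8) = 6.

C1 = 14, C2 = 0, C3 = 1, C4 = 3, C5 = 6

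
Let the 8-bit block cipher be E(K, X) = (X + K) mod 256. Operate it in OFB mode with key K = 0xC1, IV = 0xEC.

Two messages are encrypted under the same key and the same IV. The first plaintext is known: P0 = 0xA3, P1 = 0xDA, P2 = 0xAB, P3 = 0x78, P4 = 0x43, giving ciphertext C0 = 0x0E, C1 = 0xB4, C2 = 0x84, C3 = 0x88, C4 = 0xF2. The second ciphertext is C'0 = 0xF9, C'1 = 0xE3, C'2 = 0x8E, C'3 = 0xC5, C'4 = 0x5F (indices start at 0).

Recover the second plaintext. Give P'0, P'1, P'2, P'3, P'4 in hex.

P'0 = 0x54, P'1 = 0x8D, P'2 = 0xA1, P'3 = 0x35, P'4 = 0xEE

In OFB with a reused IV, both messages share the same keystream S_i, so C_i ⊕ C'_i = P_i ⊕ P'_i and thus P'_i = P_i ⊕ C_i ⊕ C'_i.
P'0: 0xA3 ⊕ 0x0E ⊕ 0xF9 = 0x54.
P'1: 0xDA ⊕ 0xB4 ⊕ 0xE3 = 0x8D.
P'2: 0xAB ⊕ 0x84 ⊕ 0x8E = 0xA1.
P'3: 0x78 ⊕ 0x88 ⊕ 0xC5 = 0x35.
P'4: 0x43 ⊕ 0xF2 ⊕ 0x5F = 0xEE.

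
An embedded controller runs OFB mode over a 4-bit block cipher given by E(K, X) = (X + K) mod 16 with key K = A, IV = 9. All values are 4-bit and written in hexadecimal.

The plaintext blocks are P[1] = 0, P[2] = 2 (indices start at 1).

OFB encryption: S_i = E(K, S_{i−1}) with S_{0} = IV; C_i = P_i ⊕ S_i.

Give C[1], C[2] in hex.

C[1] = 3, C[2] = F

C[1]: S = E(K, 9) = 3; 0 ⊕ 3 = 3.
C[2]: S = E(K, 3) = D; 2 ⊕ D = F.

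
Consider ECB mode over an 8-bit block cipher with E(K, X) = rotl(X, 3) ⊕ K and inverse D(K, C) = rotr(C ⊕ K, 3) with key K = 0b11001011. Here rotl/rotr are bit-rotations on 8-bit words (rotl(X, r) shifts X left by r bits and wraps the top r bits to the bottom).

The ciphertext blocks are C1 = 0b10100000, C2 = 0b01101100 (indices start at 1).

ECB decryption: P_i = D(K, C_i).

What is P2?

P2 = 0b11110100

P2: D(K, 0b01101100) = 0b11110100.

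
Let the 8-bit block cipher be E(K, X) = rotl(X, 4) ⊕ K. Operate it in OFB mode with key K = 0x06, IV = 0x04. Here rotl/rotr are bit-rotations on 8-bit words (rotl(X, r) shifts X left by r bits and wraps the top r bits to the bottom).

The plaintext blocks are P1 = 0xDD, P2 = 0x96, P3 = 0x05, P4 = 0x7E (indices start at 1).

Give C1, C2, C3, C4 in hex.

OFB encryption: S_i = E(K, S_{i−1}) with S_{0} = IV; C_i = P_i ⊕ S_i.
C1: S = E(K, 0x04) = 0x46; 0xDD ⊕ 0x46 = 0x9B.
C2: S = E(K, 0x46) = 0x62; 0x96 ⊕ 0x62 = 0xF4.
C3: S = E(K, 0x62) = 0x20; 0x05 ⊕ 0x20 = 0x25.
C4: S = E(K, 0x20) = 0x04; 0x7E ⊕ 0x04 = 0x7A.

C1 = 0x9B, C2 = 0xF4, C3 = 0x25, C4 = 0x7A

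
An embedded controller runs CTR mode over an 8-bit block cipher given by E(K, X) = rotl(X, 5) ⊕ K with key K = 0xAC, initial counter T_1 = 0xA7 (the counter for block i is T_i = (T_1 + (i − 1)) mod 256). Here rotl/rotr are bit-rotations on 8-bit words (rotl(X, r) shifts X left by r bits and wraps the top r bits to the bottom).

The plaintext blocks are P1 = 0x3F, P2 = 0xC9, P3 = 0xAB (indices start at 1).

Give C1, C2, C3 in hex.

C1 = 0x67, C2 = 0x70, C3 = 0x32

CTR encryption: S_i = E(K, T_i) where T_i is the counter for block i; C_i = P_i ⊕ S_i.
C1: T = 0xA7, S = E(K, T) = 0x58; 0x3F ⊕ 0x58 = 0x67.
C2: T = 0xA8, S = E(K, T) = 0xB9; 0xC9 ⊕ 0xB9 = 0x70.
C3: T = 0xA9, S = E(K, T) = 0x99; 0xAB ⊕ 0x99 = 0x32.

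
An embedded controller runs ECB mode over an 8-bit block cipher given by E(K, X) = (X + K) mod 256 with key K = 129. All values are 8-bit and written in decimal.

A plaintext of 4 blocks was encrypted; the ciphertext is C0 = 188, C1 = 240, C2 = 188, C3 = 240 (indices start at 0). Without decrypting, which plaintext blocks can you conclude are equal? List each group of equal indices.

ECB encrypts each block independently with the same key, so equal ciphertext blocks imply equal plaintext blocks.
C0 = C2 = 188, so P0 = P2.
C1 = C3 = 240, so P1 = P3.

P0 = P2; P1 = P3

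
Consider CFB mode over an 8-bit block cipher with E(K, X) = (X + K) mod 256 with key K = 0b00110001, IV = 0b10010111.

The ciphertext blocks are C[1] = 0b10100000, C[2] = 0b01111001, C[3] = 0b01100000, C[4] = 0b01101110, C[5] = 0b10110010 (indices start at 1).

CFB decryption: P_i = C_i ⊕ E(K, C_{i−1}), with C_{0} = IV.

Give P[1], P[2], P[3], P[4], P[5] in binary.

P[1] = 0b01101000, P[2] = 0b10101000, P[3] = 0b11001010, P[4] = 0b11111111, P[5] = 0b00101101

P[1]: E(K, 0b10010111) = 0b11001000; 0b10100000 ⊕ 0b11001000 = 0b01101000.
P[2]: E(K, 0b10100000) = 0b11010001; 0b01111001 ⊕ 0b11010001 = 0b10101000.
P[3]: E(K, 0b01111001) = 0b10101010; 0b01100000 ⊕ 0b10101010 = 0b11001010.
P[4]: E(K, 0b01100000) = 0b10010001; 0b01101110 ⊕ 0b10010001 = 0b11111111.
P[5]: E(K, 0b01101110) = 0b10011111; 0b10110010 ⊕ 0b10011111 = 0b00101101.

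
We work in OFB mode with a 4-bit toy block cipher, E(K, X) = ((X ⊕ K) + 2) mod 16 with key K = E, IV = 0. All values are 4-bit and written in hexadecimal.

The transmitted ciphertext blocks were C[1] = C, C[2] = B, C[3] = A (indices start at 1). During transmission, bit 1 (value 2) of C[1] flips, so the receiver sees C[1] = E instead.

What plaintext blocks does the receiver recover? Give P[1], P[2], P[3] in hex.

OFB decryption: S_i = E(K, S_{i−1}) with S_{0} = IV; P_i = C_i ⊕ S_i.
Only C[1] changed, to E. In OFB, a change in C_i flips the same bit in P_i only; the keystream is unaffected. Decrypting the received ciphertext:
P[1]: S = E(K, 0) = 0; E ⊕ 0 = E.
P[2]: S = E(K, 0) = 0; B ⊕ 0 = B.
P[3]: S = E(K, 0) = 0; A ⊕ 0 = A.
Blocks that differ from the original plaintext: P[1].

P[1] = E, P[2] = B, P[3] = A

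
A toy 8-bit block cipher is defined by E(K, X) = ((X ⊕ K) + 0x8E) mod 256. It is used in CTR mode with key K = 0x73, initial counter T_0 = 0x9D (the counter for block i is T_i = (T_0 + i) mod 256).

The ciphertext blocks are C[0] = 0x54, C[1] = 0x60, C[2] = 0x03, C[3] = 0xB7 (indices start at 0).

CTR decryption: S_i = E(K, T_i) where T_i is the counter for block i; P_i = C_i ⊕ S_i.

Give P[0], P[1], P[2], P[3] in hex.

P[0] = 0x28, P[1] = 0x1B, P[2] = 0x79, P[3] = 0xD6

P[0]: T = 0x9D, S = E(K, T) = 0x7C; 0x54 ⊕ 0x7C = 0x28.
P[1]: T = 0x9E, S = E(K, T) = 0x7B; 0x60 ⊕ 0x7B = 0x1B.
P[2]: T = 0x9F, S = E(K, T) = 0x7A; 0x03 ⊕ 0x7A = 0x79.
P[3]: T = 0xA0, S = E(K, T) = 0x61; 0xB7 ⊕ 0x61 = 0xD6.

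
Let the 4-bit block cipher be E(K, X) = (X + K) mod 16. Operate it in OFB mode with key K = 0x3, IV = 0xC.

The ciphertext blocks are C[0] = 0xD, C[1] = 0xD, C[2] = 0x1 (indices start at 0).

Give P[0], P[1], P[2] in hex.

OFB decryption: S_i = E(K, S_{i−1}) with S_{−1} = IV; P_i = C_i ⊕ S_i.
P[0]: S = E(K, 0xC) = 0xF; 0xD ⊕ 0xF = 0x2.
P[1]: S = E(K, 0xF) = 0x2; 0xD ⊕ 0x2 = 0xF.
P[2]: S = E(K, 0x2) = 0x5; 0x1 ⊕ 0x5 = 0x4.

P[0] = 0x2, P[1] = 0xF, P[2] = 0x4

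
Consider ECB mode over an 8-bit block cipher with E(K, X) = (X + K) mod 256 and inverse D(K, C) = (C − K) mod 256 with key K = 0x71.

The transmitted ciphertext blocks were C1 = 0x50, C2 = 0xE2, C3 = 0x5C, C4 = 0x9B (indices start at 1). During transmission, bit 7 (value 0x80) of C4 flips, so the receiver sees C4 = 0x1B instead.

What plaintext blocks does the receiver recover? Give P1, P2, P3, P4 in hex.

P1 = 0xDF, P2 = 0x71, P3 = 0xEB, P4 = 0xAA

ECB decryption: P_i = D(K, C_i).
Only C4 changed, to 0x1B. In ECB, a change in C_i affects only P_i. Decrypting the received ciphertext:
P1: D(K, 0x50) = 0xDF.
P2: D(K, 0xE2) = 0x71.
P3: D(K, 0x5C) = 0xEB.
P4: D(K, 0x1B) = 0xAA.
Blocks that differ from the original plaintext: P4.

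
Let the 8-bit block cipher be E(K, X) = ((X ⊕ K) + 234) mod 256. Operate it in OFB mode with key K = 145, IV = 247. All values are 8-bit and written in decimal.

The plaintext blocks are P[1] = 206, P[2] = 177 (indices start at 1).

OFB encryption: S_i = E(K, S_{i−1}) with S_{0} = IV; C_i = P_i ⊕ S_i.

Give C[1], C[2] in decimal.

C[1] = 158, C[2] = 26

C[1]: S = E(K, 247) = 80; 206 ⊕ 80 = 158.
C[2]: S = E(K, 80) = 171; 177 ⊕ 171 = 26.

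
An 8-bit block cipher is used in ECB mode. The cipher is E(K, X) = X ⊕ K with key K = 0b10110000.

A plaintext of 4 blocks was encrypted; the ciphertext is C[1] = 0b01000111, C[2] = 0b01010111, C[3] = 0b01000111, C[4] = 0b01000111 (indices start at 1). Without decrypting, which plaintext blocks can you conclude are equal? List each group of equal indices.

ECB encrypts each block independently with the same key, so equal ciphertext blocks imply equal plaintext blocks.
C[1] = C[3] = C[4] = 0b01000111, so P[1] = P[3] = P[4].

P[1] = P[3] = P[4]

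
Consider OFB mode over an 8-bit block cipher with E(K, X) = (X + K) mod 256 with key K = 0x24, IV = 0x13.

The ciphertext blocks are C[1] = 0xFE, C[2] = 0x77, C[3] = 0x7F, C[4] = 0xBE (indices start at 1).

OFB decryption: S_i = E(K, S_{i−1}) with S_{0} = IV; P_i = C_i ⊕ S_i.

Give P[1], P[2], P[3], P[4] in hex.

P[1]: S = E(K, 0x13) = 0x37; 0xFE ⊕ 0x37 = 0xC9.
P[2]: S = E(K, 0x37) = 0x5B; 0x77 ⊕ 0x5B = 0x2C.
P[3]: S = E(K, 0x5B) = 0x7F; 0x7F ⊕ 0x7F = 0x00.
P[4]: S = E(K, 0x7F) = 0xA3; 0xBE ⊕ 0xA3 = 0x1D.

P[1] = 0xC9, P[2] = 0x2C, P[3] = 0x00, P[4] = 0x1D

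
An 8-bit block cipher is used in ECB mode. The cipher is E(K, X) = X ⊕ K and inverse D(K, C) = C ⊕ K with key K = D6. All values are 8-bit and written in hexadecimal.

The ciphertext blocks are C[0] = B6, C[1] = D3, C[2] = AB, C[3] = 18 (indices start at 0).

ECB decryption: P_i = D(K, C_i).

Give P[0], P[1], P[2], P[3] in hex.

P[0] = 60, P[1] = 05, P[2] = 7D, P[3] = CE

P[0]: D(K, B6) = 60.
P[1]: D(K, D3) = 05.
P[2]: D(K, AB) = 7D.
P[3]: D(K, 18) = CE.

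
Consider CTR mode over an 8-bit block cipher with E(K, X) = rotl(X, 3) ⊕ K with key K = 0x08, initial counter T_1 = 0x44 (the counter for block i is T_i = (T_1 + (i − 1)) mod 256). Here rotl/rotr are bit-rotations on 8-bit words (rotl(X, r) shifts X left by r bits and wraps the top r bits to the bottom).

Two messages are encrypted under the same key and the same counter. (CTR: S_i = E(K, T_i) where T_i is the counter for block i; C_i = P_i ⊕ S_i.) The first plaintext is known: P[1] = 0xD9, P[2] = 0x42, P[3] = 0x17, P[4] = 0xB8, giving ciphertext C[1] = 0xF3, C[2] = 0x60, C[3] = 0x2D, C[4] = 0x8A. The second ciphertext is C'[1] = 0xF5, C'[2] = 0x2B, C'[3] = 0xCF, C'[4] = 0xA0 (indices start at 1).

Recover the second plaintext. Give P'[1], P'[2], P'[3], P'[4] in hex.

In CTR with a reused counter, both messages share the same keystream S_i, so C_i ⊕ C'_i = P_i ⊕ P'_i and thus P'_i = P_i ⊕ C_i ⊕ C'_i.
P'[1]: 0xD9 ⊕ 0xF3 ⊕ 0xF5 = 0xDF.
P'[2]: 0x42 ⊕ 0x60 ⊕ 0x2B = 0x09.
P'[3]: 0x17 ⊕ 0x2D ⊕ 0xCF = 0xF5.
P'[4]: 0xB8 ⊕ 0x8A ⊕ 0xA0 = 0x92.

P'[1] = 0xDF, P'[2] = 0x09, P'[3] = 0xF5, P'[4] = 0x92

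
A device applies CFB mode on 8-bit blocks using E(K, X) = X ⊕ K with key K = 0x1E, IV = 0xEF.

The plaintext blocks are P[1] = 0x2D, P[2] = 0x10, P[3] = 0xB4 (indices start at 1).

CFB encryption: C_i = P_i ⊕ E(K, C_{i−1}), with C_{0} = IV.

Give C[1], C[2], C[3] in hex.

C[1]: E(K, 0xEF) = 0xF1; 0x2D ⊕ 0xF1 = 0xDC.
C[2]: E(K, 0xDC) = 0xC2; 0x10 ⊕ 0xC2 = 0xD2.
C[3]: E(K, 0xD2) = 0xCC; 0xB4 ⊕ 0xCC = 0x78.

C[1] = 0xDC, C[2] = 0xD2, C[3] = 0x78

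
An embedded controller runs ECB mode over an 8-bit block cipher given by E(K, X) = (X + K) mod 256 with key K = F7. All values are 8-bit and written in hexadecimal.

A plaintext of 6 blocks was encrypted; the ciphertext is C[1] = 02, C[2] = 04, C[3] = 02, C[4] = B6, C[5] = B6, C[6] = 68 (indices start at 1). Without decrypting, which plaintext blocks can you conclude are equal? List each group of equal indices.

ECB encrypts each block independently with the same key, so equal ciphertext blocks imply equal plaintext blocks.
C[1] = C[3] = 02, so P[1] = P[3].
C[4] = C[5] = B6, so P[4] = P[5].

P[1] = P[3]; P[4] = P[5]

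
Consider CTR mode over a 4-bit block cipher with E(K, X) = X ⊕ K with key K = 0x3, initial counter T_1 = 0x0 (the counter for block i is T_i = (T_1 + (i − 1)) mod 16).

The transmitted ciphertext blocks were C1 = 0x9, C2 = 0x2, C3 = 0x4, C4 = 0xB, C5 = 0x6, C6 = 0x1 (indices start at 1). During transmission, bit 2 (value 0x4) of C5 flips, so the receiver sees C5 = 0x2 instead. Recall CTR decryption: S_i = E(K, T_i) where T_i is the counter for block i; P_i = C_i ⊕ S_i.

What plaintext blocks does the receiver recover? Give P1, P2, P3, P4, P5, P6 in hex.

Only C5 changed, to 0x2. In CTR, a change in C_i flips the same bit in P_i only; the keystream is unaffected. Decrypting the received ciphertext:
P1: T = 0x0, S = E(K, T) = 0x3; 0x9 ⊕ 0x3 = 0xA.
P2: T = 0x1, S = E(K, T) = 0x2; 0x2 ⊕ 0x2 = 0x0.
P3: T = 0x2, S = E(K, T) = 0x1; 0x4 ⊕ 0x1 = 0x5.
P4: T = 0x3, S = E(K, T) = 0x0; 0xB ⊕ 0x0 = 0xB.
P5: T = 0x4, S = E(K, T) = 0x7; 0x2 ⊕ 0x7 = 0x5.
P6: T = 0x5, S = E(K, T) = 0x6; 0x1 ⊕ 0x6 = 0x7.
Blocks that differ from the original plaintext: P5.

P1 = 0xA, P2 = 0x0, P3 = 0x5, P4 = 0xB, P5 = 0x5, P6 = 0x7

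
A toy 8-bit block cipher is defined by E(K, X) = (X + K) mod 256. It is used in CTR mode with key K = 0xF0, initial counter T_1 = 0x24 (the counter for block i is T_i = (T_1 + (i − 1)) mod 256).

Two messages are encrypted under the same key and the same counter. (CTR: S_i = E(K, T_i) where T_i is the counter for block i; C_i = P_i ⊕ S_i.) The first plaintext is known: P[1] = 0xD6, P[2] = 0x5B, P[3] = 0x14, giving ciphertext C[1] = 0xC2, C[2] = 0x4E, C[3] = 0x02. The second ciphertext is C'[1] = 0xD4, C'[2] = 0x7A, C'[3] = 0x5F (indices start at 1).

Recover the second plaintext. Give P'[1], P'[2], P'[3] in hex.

P'[1] = 0xC0, P'[2] = 0x6F, P'[3] = 0x49

In CTR with a reused counter, both messages share the same keystream S_i, so C_i ⊕ C'_i = P_i ⊕ P'_i and thus P'_i = P_i ⊕ C_i ⊕ C'_i.
P'[1]: 0xD6 ⊕ 0xC2 ⊕ 0xD4 = 0xC0.
P'[2]: 0x5B ⊕ 0x4E ⊕ 0x7A = 0x6F.
P'[3]: 0x14 ⊕ 0x02 ⊕ 0x5F = 0x49.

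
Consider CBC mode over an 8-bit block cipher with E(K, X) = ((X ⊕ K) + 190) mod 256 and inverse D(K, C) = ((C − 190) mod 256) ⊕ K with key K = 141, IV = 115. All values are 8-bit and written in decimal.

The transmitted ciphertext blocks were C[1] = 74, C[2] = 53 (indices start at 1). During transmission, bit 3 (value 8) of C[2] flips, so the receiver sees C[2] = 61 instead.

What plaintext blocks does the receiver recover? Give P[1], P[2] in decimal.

CBC decryption: P_i = D(K, C_i) ⊕ C_{i−1}, with C_{0} = IV.
Only C[2] changed, to 61. In CBC, a change in C_i garbles P_i and flips the same bit in P_{i+1}. Decrypting the received ciphertext:
P[1]: D(K, 74) = 1; 1 ⊕ 115 = 114.
P[2]: D(K, 61) = 242; 242 ⊕ 74 = 184.
Blocks that differ from the original plaintext: P[2].

P[1] = 114, P[2] = 184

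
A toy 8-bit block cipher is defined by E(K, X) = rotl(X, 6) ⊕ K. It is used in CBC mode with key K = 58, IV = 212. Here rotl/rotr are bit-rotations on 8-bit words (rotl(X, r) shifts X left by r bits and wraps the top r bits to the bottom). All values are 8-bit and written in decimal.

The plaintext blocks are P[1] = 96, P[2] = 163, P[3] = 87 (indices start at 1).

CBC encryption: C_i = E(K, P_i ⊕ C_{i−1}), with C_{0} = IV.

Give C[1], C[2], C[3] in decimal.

C[1]: P[1] ⊕ 212 = 180; E(K, 180) = 23.
C[2]: P[2] ⊕ 23 = 180; E(K, 180) = 23.
C[3]: P[3] ⊕ 23 = 64; E(K, 64) = 42.

C[1] = 23, C[2] = 23, C[3] = 42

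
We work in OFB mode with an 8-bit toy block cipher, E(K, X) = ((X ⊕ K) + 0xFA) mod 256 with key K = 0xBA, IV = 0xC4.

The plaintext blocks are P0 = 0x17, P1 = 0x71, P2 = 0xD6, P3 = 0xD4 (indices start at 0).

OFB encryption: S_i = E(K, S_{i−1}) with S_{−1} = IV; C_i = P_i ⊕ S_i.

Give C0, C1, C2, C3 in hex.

C0 = 0x6F, C1 = 0xCD, C2 = 0xD6, C3 = 0x60

C0: S = E(K, 0xC4) = 0x78; 0x17 ⊕ 0x78 = 0x6F.
C1: S = E(K, 0x78) = 0xBC; 0x71 ⊕ 0xBC = 0xCD.
C2: S = E(K, 0xBC) = 0x00; 0xD6 ⊕ 0x00 = 0xD6.
C3: S = E(K, 0x00) = 0xB4; 0xD4 ⊕ 0xB4 = 0x60.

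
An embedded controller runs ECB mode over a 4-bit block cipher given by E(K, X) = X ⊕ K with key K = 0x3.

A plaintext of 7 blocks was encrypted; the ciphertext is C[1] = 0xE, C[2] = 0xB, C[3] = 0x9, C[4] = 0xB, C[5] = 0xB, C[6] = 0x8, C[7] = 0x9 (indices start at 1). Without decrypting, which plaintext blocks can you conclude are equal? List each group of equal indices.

P[2] = P[4] = P[5]; P[3] = P[7]

ECB encrypts each block independently with the same key, so equal ciphertext blocks imply equal plaintext blocks.
C[2] = C[4] = C[5] = 0xB, so P[2] = P[4] = P[5].
C[3] = C[7] = 0x9, so P[3] = P[7].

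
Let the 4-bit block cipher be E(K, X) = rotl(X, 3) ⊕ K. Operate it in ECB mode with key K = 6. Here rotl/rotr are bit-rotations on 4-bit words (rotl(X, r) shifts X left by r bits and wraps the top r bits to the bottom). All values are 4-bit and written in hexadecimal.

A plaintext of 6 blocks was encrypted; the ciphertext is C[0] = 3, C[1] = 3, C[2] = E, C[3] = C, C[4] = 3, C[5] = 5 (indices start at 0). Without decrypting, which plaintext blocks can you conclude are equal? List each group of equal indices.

P[0] = P[1] = P[4]

ECB encrypts each block independently with the same key, so equal ciphertext blocks imply equal plaintext blocks.
C[0] = C[1] = C[4] = 3, so P[0] = P[1] = P[4].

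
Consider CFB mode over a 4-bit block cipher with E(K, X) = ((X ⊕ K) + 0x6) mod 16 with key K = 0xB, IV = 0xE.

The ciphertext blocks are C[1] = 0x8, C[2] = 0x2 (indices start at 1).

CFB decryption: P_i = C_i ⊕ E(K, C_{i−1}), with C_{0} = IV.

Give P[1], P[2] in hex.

P[1] = 0x3, P[2] = 0xB

P[1]: E(K, 0xE) = 0xB; 0x8 ⊕ 0xB = 0x3.
P[2]: E(K, 0x8) = 0x9; 0x2 ⊕ 0x9 = 0xB.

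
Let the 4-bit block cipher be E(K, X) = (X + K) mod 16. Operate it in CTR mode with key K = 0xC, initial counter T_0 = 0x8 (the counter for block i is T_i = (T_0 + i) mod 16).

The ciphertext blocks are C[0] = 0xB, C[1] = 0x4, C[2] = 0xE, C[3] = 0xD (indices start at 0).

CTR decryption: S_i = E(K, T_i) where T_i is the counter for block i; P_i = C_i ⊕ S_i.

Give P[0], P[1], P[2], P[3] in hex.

P[0] = 0xF, P[1] = 0x1, P[2] = 0x8, P[3] = 0xA

P[0]: T = 0x8, S = E(K, T) = 0x4; 0xB ⊕ 0x4 = 0xF.
P[1]: T = 0x9, S = E(K, T) = 0x5; 0x4 ⊕ 0x5 = 0x1.
P[2]: T = 0xA, S = E(K, T) = 0x6; 0xE ⊕ 0x6 = 0x8.
P[3]: T = 0xB, S = E(K, T) = 0x7; 0xD ⊕ 0x7 = 0xA.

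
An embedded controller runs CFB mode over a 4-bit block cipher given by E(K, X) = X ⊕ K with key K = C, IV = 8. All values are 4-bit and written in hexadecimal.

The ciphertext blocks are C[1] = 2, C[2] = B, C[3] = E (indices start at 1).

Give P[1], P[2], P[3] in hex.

P[1] = 6, P[2] = 5, P[3] = 9

CFB decryption: P_i = C_i ⊕ E(K, C_{i−1}), with C_{0} = IV.
P[1]: E(K, 8) = 4; 2 ⊕ 4 = 6.
P[2]: E(K, 2) = E; B ⊕ E = 5.
P[3]: E(K, B) = 7; E ⊕ 7 = 9.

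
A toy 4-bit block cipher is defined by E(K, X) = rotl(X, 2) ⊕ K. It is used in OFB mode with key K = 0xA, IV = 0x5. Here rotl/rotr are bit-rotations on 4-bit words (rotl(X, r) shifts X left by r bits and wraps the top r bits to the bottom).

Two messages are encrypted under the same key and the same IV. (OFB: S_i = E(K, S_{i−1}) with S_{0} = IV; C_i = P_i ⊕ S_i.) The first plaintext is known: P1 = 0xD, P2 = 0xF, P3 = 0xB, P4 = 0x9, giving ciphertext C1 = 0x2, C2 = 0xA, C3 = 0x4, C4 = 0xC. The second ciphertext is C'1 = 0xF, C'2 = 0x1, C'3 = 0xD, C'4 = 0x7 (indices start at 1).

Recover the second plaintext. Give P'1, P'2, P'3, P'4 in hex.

In OFB with a reused IV, both messages share the same keystream S_i, so C_i ⊕ C'_i = P_i ⊕ P'_i and thus P'_i = P_i ⊕ C_i ⊕ C'_i.
P'1: 0xD ⊕ 0x2 ⊕ 0xF = 0x0.
P'2: 0xF ⊕ 0xA ⊕ 0x1 = 0x4.
P'3: 0xB ⊕ 0x4 ⊕ 0xD = 0x2.
P'4: 0x9 ⊕ 0xC ⊕ 0x7 = 0x2.

P'1 = 0x0, P'2 = 0x4, P'3 = 0x2, P'4 = 0x2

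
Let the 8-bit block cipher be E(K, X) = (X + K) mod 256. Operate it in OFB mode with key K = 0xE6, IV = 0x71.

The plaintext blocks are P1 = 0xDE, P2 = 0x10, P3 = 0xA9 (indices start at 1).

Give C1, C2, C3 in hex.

C1 = 0x89, C2 = 0x2D, C3 = 0x8A

OFB encryption: S_i = E(K, S_{i−1}) with S_{0} = IV; C_i = P_i ⊕ S_i.
C1: S = E(K, 0x71) = 0x57; 0xDE ⊕ 0x57 = 0x89.
C2: S = E(K, 0x57) = 0x3D; 0x10 ⊕ 0x3D = 0x2D.
C3: S = E(K, 0x3D) = 0x23; 0xA9 ⊕ 0x23 = 0x8A.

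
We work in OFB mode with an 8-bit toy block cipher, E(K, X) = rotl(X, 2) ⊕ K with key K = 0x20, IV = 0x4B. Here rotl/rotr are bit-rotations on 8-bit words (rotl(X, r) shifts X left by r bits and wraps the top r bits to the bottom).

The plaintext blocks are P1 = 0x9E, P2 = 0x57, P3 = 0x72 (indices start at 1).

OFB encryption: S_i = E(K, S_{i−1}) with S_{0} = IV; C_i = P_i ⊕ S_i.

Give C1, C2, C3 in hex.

C1: S = E(K, 0x4B) = 0x0D; 0x9E ⊕ 0x0D = 0x93.
C2: S = E(K, 0x0D) = 0x14; 0x57 ⊕ 0x14 = 0x43.
C3: S = E(K, 0x14) = 0x70; 0x72 ⊕ 0x70 = 0x02.

C1 = 0x93, C2 = 0x43, C3 = 0x02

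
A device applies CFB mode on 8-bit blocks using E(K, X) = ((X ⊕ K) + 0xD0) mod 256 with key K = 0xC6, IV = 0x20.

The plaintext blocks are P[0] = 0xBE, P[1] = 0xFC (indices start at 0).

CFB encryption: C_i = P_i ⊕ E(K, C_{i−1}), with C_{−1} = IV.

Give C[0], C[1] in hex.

C[0] = 0x08, C[1] = 0x62

C[0]: E(K, 0x20) = 0xB6; 0xBE ⊕ 0xB6 = 0x08.
C[1]: E(K, 0x08) = 0x9E; 0xFC ⊕ 0x9E = 0x62.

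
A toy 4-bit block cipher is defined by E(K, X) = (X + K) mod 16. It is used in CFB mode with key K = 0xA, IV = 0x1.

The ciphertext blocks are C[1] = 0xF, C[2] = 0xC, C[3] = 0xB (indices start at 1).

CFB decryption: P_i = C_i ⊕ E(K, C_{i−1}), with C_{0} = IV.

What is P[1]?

P[1]: E(K, 0x1) = 0xB; 0xF ⊕ 0xB = 0x4.

P[1] = 0x4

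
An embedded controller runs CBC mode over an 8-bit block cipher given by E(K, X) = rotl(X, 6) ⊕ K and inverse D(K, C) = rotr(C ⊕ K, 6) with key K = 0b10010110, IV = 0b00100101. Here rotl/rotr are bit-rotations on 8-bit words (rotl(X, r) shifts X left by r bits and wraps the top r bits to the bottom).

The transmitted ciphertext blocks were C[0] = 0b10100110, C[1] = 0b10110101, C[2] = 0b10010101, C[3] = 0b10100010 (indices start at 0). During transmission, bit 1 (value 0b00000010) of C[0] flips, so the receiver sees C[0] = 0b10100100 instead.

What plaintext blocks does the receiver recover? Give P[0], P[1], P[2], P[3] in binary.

P[0] = 0b11101101, P[1] = 0b00101000, P[2] = 0b10111001, P[3] = 0b01000101

CBC decryption: P_i = D(K, C_i) ⊕ C_{i−1}, with C_{−1} = IV.
Only C[0] changed, to 0b10100100. In CBC, a change in C_i garbles P_i and flips the same bit in P_{i+1}. Decrypting the received ciphertext:
P[0]: D(K, 0b10100100) = 0b11001000; 0b11001000 ⊕ 0b00100101 = 0b11101101.
P[1]: D(K, 0b10110101) = 0b10001100; 0b10001100 ⊕ 0b10100100 = 0b00101000.
P[2]: D(K, 0b10010101) = 0b00001100; 0b00001100 ⊕ 0b10110101 = 0b10111001.
P[3]: D(K, 0b10100010) = 0b11010000; 0b11010000 ⊕ 0b10010101 = 0b01000101.
Blocks that differ from the original plaintext: P[0], P[1].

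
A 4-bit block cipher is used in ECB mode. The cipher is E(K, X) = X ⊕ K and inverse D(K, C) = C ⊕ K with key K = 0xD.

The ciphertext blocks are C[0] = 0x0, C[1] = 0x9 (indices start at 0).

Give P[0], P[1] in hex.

ECB decryption: P_i = D(K, C_i).
P[0]: D(K, 0x0) = 0xD.
P[1]: D(K, 0x9) = 0x4.

P[0] = 0xD, P[1] = 0x4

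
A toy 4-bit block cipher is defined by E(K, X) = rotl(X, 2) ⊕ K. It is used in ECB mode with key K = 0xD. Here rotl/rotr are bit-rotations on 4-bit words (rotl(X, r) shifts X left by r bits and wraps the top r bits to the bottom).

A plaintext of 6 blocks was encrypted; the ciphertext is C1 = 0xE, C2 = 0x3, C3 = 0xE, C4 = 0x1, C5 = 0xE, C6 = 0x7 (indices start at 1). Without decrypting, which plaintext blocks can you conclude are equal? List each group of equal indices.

ECB encrypts each block independently with the same key, so equal ciphertext blocks imply equal plaintext blocks.
C1 = C3 = C5 = 0xE, so P1 = P3 = P5.

P1 = P3 = P5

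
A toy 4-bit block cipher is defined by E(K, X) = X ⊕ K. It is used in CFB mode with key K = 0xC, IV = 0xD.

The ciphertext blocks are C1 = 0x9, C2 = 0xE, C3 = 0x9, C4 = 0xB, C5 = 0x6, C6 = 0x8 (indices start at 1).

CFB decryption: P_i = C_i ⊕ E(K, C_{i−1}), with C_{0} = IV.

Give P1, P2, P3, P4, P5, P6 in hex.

P1 = 0x8, P2 = 0xB, P3 = 0xB, P4 = 0xE, P5 = 0x1, P6 = 0x2

P1: E(K, 0xD) = 0x1; 0x9 ⊕ 0x1 = 0x8.
P2: E(K, 0x9) = 0x5; 0xE ⊕ 0x5 = 0xB.
P3: E(K, 0xE) = 0x2; 0x9 ⊕ 0x2 = 0xB.
P4: E(K, 0x9) = 0x5; 0xB ⊕ 0x5 = 0xE.
P5: E(K, 0xB) = 0x7; 0x6 ⊕ 0x7 = 0x1.
P6: E(K, 0x6) = 0xA; 0x8 ⊕ 0xA = 0x2.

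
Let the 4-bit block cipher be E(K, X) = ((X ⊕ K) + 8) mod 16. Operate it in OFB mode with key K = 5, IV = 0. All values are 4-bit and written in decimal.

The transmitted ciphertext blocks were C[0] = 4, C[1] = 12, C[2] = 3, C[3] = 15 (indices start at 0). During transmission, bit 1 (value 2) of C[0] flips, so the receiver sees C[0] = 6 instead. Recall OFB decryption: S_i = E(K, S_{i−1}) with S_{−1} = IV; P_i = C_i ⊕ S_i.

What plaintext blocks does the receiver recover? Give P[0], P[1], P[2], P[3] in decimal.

P[0] = 11, P[1] = 12, P[2] = 14, P[3] = 15

Only C[0] changed, to 6. In OFB, a change in C_i flips the same bit in P_i only; the keystream is unaffected. Decrypting the received ciphertext:
P[0]: S = E(K, 0) = 13; 6 ⊕ 13 = 11.
P[1]: S = E(K, 13) = 0; 12 ⊕ 0 = 12.
P[2]: S = E(K, 0) = 13; 3 ⊕ 13 = 14.
P[3]: S = E(K, 13) = 0; 15 ⊕ 0 = 15.
Blocks that differ from the original plaintext: P[0].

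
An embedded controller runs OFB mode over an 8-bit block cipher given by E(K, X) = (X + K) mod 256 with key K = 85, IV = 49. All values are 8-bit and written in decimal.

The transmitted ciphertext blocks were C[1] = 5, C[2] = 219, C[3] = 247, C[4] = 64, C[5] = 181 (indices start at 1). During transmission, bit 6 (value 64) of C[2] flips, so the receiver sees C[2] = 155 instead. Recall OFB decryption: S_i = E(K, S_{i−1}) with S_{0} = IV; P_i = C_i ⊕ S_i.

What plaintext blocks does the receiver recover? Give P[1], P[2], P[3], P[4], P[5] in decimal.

Only C[2] changed, to 155. In OFB, a change in C_i flips the same bit in P_i only; the keystream is unaffected. Decrypting the received ciphertext:
P[1]: S = E(K, 49) = 134; 5 ⊕ 134 = 131.
P[2]: S = E(K, 134) = 219; 155 ⊕ 219 = 64.
P[3]: S = E(K, 219) = 48; 247 ⊕ 48 = 199.
P[4]: S = E(K, 48) = 133; 64 ⊕ 133 = 197.
P[5]: S = E(K, 133) = 218; 181 ⊕ 218 = 111.
Blocks that differ from the original plaintext: P[2].

P[1] = 131, P[2] = 64, P[3] = 199, P[4] = 197, P[5] = 111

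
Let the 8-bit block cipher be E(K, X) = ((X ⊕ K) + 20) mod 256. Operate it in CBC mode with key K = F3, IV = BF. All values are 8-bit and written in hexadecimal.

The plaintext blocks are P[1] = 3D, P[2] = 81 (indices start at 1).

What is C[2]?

C[2] = 03

CBC encryption: C_i = E(K, P_i ⊕ C_{i−1}), with C_{0} = IV.
C[1]: P[1] ⊕ BF = 82; E(K, 82) = 91.
C[2]: P[2] ⊕ 91 = 10; E(K, 10) = 03.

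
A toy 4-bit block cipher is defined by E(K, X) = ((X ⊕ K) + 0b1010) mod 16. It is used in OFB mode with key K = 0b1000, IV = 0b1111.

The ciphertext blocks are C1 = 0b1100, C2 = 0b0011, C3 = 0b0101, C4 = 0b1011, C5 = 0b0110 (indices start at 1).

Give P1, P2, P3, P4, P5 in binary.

P1 = 0b1101, P2 = 0b0000, P3 = 0b0000, P4 = 0b1100, P5 = 0b1111

OFB decryption: S_i = E(K, S_{i−1}) with S_{0} = IV; P_i = C_i ⊕ S_i.
P1: S = E(K, 0b1111) = 0b0001; 0b1100 ⊕ 0b0001 = 0b1101.
P2: S = E(K, 0b0001) = 0b0011; 0b0011 ⊕ 0b0011 = 0b0000.
P3: S = E(K, 0b0011) = 0b0101; 0b0101 ⊕ 0b0101 = 0b0000.
P4: S = E(K, 0b0101) = 0b0111; 0b1011 ⊕ 0b0111 = 0b1100.
P5: S = E(K, 0b0111) = 0b1001; 0b0110 ⊕ 0b1001 = 0b1111.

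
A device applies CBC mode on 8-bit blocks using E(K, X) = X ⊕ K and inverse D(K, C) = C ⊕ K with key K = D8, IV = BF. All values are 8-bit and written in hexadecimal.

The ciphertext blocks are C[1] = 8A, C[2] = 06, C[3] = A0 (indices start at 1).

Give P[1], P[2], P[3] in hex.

CBC decryption: P_i = D(K, C_i) ⊕ C_{i−1}, with C_{0} = IV.
P[1]: D(K, 8A) = 52; 52 ⊕ BF = ED.
P[2]: D(K, 06) = DE; DE ⊕ 8A = 54.
P[3]: D(K, A0) = 78; 78 ⊕ 06 = 7E.

P[1] = ED, P[2] = 54, P[3] = 7E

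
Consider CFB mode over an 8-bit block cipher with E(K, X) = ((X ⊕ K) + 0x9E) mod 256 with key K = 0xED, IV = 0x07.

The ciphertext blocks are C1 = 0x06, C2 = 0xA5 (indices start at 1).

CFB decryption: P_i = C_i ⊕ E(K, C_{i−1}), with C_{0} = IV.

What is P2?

P2: E(K, 0x06) = 0x89; 0xA5 ⊕ 0x89 = 0x2C.

P2 = 0x2C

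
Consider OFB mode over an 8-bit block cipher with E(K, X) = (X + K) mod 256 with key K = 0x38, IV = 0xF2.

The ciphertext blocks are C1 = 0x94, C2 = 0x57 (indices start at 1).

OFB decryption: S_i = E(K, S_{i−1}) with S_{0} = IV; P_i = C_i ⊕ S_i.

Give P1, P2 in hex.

P1 = 0xBE, P2 = 0x35

P1: S = E(K, 0xF2) = 0x2A; 0x94 ⊕ 0x2A = 0xBE.
P2: S = E(K, 0x2A) = 0x62; 0x57 ⊕ 0x62 = 0x35.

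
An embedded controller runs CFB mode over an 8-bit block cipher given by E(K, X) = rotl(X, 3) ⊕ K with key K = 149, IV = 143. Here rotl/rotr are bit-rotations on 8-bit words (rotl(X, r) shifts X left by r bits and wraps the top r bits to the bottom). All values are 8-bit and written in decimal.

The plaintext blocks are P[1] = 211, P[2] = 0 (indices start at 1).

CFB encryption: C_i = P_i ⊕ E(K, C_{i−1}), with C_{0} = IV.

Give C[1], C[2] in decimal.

C[1]: E(K, 143) = 233; 211 ⊕ 233 = 58.
C[2]: E(K, 58) = 68; 0 ⊕ 68 = 68.

C[1] = 58, C[2] = 68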